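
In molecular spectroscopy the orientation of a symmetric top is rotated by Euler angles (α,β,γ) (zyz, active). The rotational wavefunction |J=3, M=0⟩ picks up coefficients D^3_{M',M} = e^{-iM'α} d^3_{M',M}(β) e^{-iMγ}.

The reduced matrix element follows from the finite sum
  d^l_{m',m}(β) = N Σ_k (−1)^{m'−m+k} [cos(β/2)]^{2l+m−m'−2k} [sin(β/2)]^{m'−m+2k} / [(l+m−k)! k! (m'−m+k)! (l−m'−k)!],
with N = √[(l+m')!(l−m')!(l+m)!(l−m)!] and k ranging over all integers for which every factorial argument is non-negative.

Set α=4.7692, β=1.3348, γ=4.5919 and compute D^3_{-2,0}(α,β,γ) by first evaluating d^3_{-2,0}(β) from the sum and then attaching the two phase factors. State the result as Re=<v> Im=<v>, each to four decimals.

First d^3_{-2,0}(β=1.3348), then the phase factors e^{-i(-2)α} and e^{-i(0)γ}:
c=cos(1.334800/2)=0.785434, s=sin(1.334800/2)=0.618946; N=√[1·120·6·6]=65.726707
Admissible k: 2..3 (factorial args all ≥0)
  k=2: (−1)^0·65.7267/(12)·0.7854^4·0.6189^2 = +0.798553
  k=3: (−1)^1·65.7267/(12)·0.7854^2·0.6189^4 = -0.495896
d^3_{-2,0}(1.3348) = +0.798553 -0.495896 = +0.302658
D = (-0.993552-0.113378i)·(+0.302658)·(+1.000000+0.000000i) = -0.300706-0.034315i

Re=-0.3007 Im=-0.0343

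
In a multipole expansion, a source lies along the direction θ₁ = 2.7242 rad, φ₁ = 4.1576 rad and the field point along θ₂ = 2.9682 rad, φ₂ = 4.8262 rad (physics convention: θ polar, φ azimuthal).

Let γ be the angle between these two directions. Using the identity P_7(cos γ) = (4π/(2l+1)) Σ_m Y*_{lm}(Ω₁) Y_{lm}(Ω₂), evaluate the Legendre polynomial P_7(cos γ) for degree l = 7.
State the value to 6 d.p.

0.082235

Summing Y*_{l m}(θ₁,φ₁)·Y_{l m}(θ₂,φ₂) over m ∈ [−7, 7]; prefactor 4π/(2·7+1) = 0.837758:
  m=-7: Y*=(-0.000608, -0.000663)  Y=(-0.000002, -0.000002)  product (-0.000000, 0.000000)
  m=-6: Y*=(-0.007458, 0.001412)  Y=(0.000038, -0.000031)  product (-0.000000, 0.000000)
  m=-5: Y*=(-0.014241, 0.036973)  Y=(0.000351, 0.000549)  product (-0.000025, 0.000005)
  m=-4: Y*=(0.086030, 0.113552)  Y=(-0.005529, 0.002707)  product (-0.000783, -0.000395)
  m=-3: Y*=(0.350075, -0.032853)  Y=(-0.013997, -0.039389)  product (-0.006194, -0.013329)
  m=-2: Y*=(0.239948, -0.482825)  Y=(0.191660, -0.044395)  product (0.024553, -0.103191)
  m=-1: Y*=(-0.170397, -0.274961)  Y=(0.064867, 0.567487)  product (0.144983, -0.114534)
  m=+0: Y*=(0.334490, -0.000000)  Y=(-0.678369, 0.000000)  product (-0.226908, 0.000000)
  m=+1: Y*=(0.170397, -0.274961)  Y=(-0.064867, 0.567487)  product (0.144983, 0.114534)
  m=+2: Y*=(0.239948, 0.482825)  Y=(0.191660, 0.044395)  product (0.024553, 0.103191)
  m=+3: Y*=(-0.350075, -0.032853)  Y=(0.013997, -0.039389)  product (-0.006194, 0.013329)
  m=+4: Y*=(0.086030, -0.113552)  Y=(-0.005529, -0.002707)  product (-0.000783, 0.000395)
  m=+5: Y*=(0.014241, 0.036973)  Y=(-0.000351, 0.000549)  product (-0.000025, -0.000005)
  m=+6: Y*=(-0.007458, -0.001412)  Y=(0.000038, 0.000031)  product (-0.000000, -0.000000)
  m=+7: Y*=(0.000608, -0.000663)  Y=(0.000002, -0.000002)  product (-0.000000, -0.000000)
Total Σ_m = (0.098160, 0.000000). Multiply by 0.837758: (0.082235, 0.000000). P_7(cos γ) = 0.082235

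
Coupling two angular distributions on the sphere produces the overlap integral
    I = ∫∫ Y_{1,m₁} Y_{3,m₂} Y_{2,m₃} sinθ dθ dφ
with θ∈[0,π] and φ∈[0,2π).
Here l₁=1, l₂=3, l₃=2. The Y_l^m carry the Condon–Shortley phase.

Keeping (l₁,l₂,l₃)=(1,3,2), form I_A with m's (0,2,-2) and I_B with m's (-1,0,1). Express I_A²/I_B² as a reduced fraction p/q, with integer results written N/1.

Same 1,3,2: normalisation and zero-m 3j drop out of the ratio.
A: Δ: 2! 0! 4! / 7! → 1/105; sum: t=1:−1/24 = -1/24; 3j²(1 3 2; 0 2 -2) = Δ·Π!·Σ² = 1/21  (sign -1)
B: Δ: 2! 0! 4! / 7! → 1/105; sum: t=2:+1/12 = 1/12; 3j²(1 3 2; -1 0 1) = Δ·Π!·Σ² = 1/35  (sign -1)
I_A²/I_B² = (1/21)/(1/35) = 5/3

5/3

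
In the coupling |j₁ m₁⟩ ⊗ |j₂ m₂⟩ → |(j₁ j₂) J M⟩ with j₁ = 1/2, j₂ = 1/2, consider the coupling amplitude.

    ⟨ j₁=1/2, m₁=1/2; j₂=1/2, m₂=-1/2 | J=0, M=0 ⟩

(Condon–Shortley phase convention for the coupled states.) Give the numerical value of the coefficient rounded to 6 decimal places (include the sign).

j₁+j₂−J=1  J+j₁−j₂=0  J−j₁+j₂=0  j₁+j₂+J+1=2
(j₁±m₁, j₂±m₂, J±M) = (1,0,0,1,0,0)
P² = 1/2
sum k=0..0:
  [0] +1/1 = 1
S = 1
C² = P²·S² = 1/2 ; C = +0.707107

+0.707107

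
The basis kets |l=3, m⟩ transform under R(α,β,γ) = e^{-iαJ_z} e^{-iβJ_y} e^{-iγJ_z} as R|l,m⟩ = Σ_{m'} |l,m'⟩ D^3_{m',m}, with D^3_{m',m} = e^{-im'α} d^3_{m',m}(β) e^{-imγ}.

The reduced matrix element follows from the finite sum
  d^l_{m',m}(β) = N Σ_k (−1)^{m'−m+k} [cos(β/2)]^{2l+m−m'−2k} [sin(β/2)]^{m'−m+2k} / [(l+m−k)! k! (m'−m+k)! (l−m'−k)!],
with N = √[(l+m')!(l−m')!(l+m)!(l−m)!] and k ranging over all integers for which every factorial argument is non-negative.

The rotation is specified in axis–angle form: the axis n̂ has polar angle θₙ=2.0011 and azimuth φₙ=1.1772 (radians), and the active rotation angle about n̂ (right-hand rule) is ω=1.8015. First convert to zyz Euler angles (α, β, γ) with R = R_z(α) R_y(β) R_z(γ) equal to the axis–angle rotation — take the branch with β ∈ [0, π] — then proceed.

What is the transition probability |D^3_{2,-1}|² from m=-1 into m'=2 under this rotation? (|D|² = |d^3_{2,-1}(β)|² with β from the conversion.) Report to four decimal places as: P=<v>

P=0.1469

Axis–angle → zyz. n̂ = (sinθₙcosφₙ, sinθₙsinφₙ, cosθₙ) = (+0.348551, +0.839345, -0.417147), ω = 1.8015.
R = I cosω + sinω [n̂]ₓ + (1−cosω) n̂n̂ᵀ gives
  R = [-0.079395, +0.765546, +0.638464; -0.046644, +0.636931, -0.769508; -0.995751, -0.090876, -0.014861]
β = atan2(√(R₁₃²+R₂₃²), R₃₃) = 1.585658; α = atan2(R₂₃, R₁₃) mod 2π = 5.404981; γ = atan2(R₃₂, −R₃₁) mod 2π = 6.192174
First d^3_{2,-1}(β=1.5857), then the phase factors e^{-i(2)α} and e^{-i(-1)γ}:
c=cos(1.585658/2)=0.701833, s=sin(1.585658/2)=0.712342; N=√[120·1·2·24]=75.894664
k: max(0,(-1)−(2))=0 … min(3+(-1),3−(2))=1
  k=0: (−1)^3·75.8947/(12)·0.7018^3·0.7123^3 = -0.790308
  k=1: (−1)^4·75.8947/(24)·0.7018^1·0.7123^5 = +0.407076
d^3_{2,-1}(1.5857) = -0.790308 +0.407076 = -0.383232
|D^3_{2,-1}|² = |d^3_{2,-1}(β)|² = (-0.383232)² = 0.146866 (the z-rotation phases have unit modulus)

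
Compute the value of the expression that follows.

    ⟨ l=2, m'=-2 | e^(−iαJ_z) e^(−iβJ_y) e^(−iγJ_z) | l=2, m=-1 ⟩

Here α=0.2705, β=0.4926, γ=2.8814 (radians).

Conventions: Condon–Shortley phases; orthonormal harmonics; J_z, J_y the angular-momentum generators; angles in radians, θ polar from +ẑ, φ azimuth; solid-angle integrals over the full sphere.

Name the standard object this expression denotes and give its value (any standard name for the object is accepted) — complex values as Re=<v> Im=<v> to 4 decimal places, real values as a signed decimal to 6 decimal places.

Wigner D-matrix element, Re=-0.4274 Im=-0.1233

This is a Wigner D-matrix element — the rotation-matrix element ⟨l m'| R(α,β,γ) |l m⟩ in the angular-momentum basis.
D^2_{-2,-1}(0.2705,0.4926,2.8814) = e^{-i·-2·0.2705}·d^2_{-2,-1}(0.4926)·e^{-i·-1·2.8814}. Compute d first:
Half-angle: c=0.969821, s=0.243817. N=√(1·24·1·6)=12.000000
The bounds max(0,m−m')=1 and min(l+m,l−m')=1 give 1 term
  k=1: (−1)^0·12.0000/(6)·0.9698^3·0.2438^1 = +0.444805
d^2_{-2,-1}(0.4926) = +0.444805
D = (+0.857194+0.514993i)·(+0.444805)·(-0.966340+0.257267i) = -0.427383-0.123269i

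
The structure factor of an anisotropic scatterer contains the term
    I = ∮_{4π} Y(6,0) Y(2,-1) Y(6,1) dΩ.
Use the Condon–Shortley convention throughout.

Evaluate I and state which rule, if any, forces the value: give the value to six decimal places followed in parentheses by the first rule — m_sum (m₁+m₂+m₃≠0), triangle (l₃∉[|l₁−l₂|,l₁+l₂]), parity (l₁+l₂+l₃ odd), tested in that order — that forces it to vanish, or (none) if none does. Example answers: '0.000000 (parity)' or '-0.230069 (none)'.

-0.030344 (none)

Rules hold: Σm=0, L=14 even, 4≤6≤8.
N = 13·5·13 = 845
Δ = 2!·10!·2!/15! = 1/90090
Racah Σ t=0..2: t=0:+1/69120 t=1:−1/14400 t=2:+1/69120 = -7/172800
⇒ 3j(6 2 6; 0 0 0)² = 14/715, sgn -1
Racah Σ t=0..1: t=0:+1/34560 t=1:−1/28800 = -1/172800
⇒ 3j(6 2 6; 0 -1 1)² = 1/1430, sgn +1
4πI² = N·(3j₀)²·(3jₘ)² = 7/605
I = -1·√(0.0115702/4π) = -0.03034355
No selection rule forces the value: the integral is nonzero (none).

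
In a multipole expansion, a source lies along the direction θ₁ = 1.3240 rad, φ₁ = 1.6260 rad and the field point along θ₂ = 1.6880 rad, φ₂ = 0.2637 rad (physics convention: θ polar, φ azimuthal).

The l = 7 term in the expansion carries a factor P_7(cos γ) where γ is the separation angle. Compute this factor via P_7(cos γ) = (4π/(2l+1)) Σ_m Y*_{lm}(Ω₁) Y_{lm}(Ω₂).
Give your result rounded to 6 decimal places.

-0.281693

Summing Y*_{l m}(θ₁,φ₁)·Y_{l m}(θ₂,φ₂) over m ∈ [−7, 7]; prefactor 4π/(2·7+1) = 0.837758:
  term(m=-7) = -0.190918-0.021342i   from Y*(Ω₁)=+0.151939-0.373422i, Y(Ω₂)=-0.129444-0.458596i
  term(m=-6) = +0.025082-0.075734i   from Y*(Ω₁)=-0.359370-0.123584i, Y(Ω₂)=+0.002394+0.209917i
  term(m=-5) = +0.017752+0.010361i   from Y*(Ω₁)=+0.019217-0.067846i, Y(Ω₂)=-0.072765+0.282267i
  term(m=-4) = -0.055816+0.061522i   from Y*(Ω₁)=-0.344008-0.077221i, Y(Ω₂)=+0.116250-0.204934i
  term(m=-3) = +0.005842+0.008089i   from Y*(Ω₁)=-0.007145+0.042749i, Y(Ω₂)=+0.161852-0.163708i
  term(m=-2) = +0.071724-0.031772i   from Y*(Ω₁)=-0.319516-0.035421i, Y(Ω₂)=-0.210863+0.122813i
  term(m=-1) = -0.003656-0.017280i   from Y*(Ω₁)=-0.004734+0.085660i, Y(Ω₂)=-0.198763+0.053663i
  term(m=+0) = -0.076268-0.000000i   from Y*(Ω₁)=-0.309904-0.000000i, Y(Ω₂)=+0.246103+0.000000i
  term(m=+1) = -0.003656+0.017280i   from Y*(Ω₁)=+0.004734+0.085660i, Y(Ω₂)=+0.198763+0.053663i
  term(m=+2) = +0.071724+0.031772i   from Y*(Ω₁)=-0.319516+0.035421i, Y(Ω₂)=-0.210863-0.122813i
  term(m=+3) = +0.005842-0.008089i   from Y*(Ω₁)=+0.007145+0.042749i, Y(Ω₂)=-0.161852-0.163708i
  term(m=+4) = -0.055816-0.061522i   from Y*(Ω₁)=-0.344008+0.077221i, Y(Ω₂)=+0.116250+0.204934i
  term(m=+5) = +0.017752-0.010361i   from Y*(Ω₁)=-0.019217-0.067846i, Y(Ω₂)=+0.072765+0.282267i
  term(m=+6) = +0.025082+0.075734i   from Y*(Ω₁)=-0.359370+0.123584i, Y(Ω₂)=+0.002394-0.209917i
  term(m=+7) = -0.190918+0.021342i   from Y*(Ω₁)=-0.151939-0.373422i, Y(Ω₂)=+0.129444-0.458596i
Total Σ_m = -0.336246+0.000000i. Multiply by 0.837758: -0.281693+0.000000i. P_7(cos γ) = -0.281693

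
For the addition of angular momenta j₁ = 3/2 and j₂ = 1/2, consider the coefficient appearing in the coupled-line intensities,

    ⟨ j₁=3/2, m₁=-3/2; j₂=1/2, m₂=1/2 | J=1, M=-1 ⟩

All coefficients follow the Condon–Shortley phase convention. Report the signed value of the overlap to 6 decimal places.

−√(3/4) = -0.866025

√[3·1!2!0!/4! · 0!3!1!0!0!2!] = √(3)
  +(−1)^1/∏(1,0,2,0,0,0)! = -1/2  (running -1/2)
⟨..|..⟩ = √(3)·(-1/2) = -0.866025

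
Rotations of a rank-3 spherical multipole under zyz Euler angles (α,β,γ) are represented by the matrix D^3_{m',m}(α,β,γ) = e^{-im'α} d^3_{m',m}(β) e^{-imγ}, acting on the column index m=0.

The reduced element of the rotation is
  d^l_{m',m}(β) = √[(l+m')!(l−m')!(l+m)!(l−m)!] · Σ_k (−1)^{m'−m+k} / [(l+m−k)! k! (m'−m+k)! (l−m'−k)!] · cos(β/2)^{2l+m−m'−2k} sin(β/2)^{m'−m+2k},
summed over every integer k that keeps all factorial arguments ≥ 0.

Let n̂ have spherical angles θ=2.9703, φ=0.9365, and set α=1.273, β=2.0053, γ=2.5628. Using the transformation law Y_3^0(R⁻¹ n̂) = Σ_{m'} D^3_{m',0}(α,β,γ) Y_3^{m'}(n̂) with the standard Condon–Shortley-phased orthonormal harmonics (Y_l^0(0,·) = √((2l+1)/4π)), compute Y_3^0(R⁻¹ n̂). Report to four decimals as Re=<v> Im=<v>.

Re=-0.2988 Im=0.0000

Need the full column D^3_{m',0} for m'=−3..3 at α=1.2730, β=2.0053, γ=2.5628.
cos(β/2)=0.538071, sin(β/2)=0.842900
d^3_{-3,0}: single k=3 term ⇒ +0.417216;  D = -0.325094-0.261500i
d^3_{-2,0}: k∈[2..3] ⇒ +0.326189 -0.800466 = -0.474277;  D = +0.392614-0.266069i
d^3_{-1,0}: k∈[1..3] ⇒ +0.131693 -0.969521 +0.793067 = -0.044762;  D = -0.013134-0.042792i
d^3_{0,0}: k∈[0..3] ⇒ +0.024268 -0.535983 +1.315300 -0.358638 = +0.444947;  D = +0.444947+0.000000i
d^3_{1,0}: k∈[0..2] ⇒ -0.131693 +0.969521 -0.793067 = +0.044762;  D = +0.013134-0.042792i
d^3_{2,0}: k∈[0..1] ⇒ +0.326189 -0.800466 = -0.474277;  D = +0.392614+0.266069i
d^3_{3,0}: single k=0 term ⇒ -0.417216;  D = +0.325094-0.261500i
Y_3^{m'}(θ=2.9703,φ=0.9365) and Σ D·Y over m':
  (-0.3251-0.2615i)·(-0.0020-0.0007i)  (+0.3926-0.2661i)·(+0.0087+0.0279i)  (-0.0131-0.0428i)·(+0.1258-0.1710i)  (+0.4449+0.0000i)·(-0.6820+0.0000i)  (+0.0131-0.0428i)·(-0.1258-0.1710i)  (+0.3926+0.2661i)·(+0.0087-0.0279i)  (+0.3251-0.2615i)·(+0.0020-0.0007i)
Y_3^0(R⁻¹ n̂) = -0.298782+0.000000i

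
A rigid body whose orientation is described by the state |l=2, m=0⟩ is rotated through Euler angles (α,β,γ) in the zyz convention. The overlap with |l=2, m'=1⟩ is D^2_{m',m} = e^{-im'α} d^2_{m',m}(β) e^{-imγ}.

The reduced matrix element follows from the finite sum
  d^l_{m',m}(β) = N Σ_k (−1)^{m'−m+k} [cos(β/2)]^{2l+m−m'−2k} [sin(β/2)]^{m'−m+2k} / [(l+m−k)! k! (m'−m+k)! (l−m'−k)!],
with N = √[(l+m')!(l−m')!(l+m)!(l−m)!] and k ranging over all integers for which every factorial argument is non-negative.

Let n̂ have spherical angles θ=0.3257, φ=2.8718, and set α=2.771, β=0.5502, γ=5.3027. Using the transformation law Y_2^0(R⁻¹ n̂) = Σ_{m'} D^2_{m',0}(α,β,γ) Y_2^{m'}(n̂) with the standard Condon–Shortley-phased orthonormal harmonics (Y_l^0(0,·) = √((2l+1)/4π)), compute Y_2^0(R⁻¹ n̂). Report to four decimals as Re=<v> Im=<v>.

Re=0.5823 Im=0.0000

Need the full column D^2_{m',0} for m'=−2..2 at α=2.7710, β=0.5502, γ=5.3027.
cos(β/2)=0.962398, sin(β/2)=0.271643
d^2_{-2,0}: single k=2 term ⇒ +0.167410;  D = +0.123494-0.113029i
d^2_{-1,0}: k∈[1..2] ⇒ +0.593115 -0.047253 = +0.545862;  D = -0.508805+0.197694i
d^2_{0,0}: k∈[0..2] ⇒ +0.857865 -0.273380 +0.005445 = +0.589930;  D = +0.589930+0.000000i
d^2_{1,0}: k∈[0..1] ⇒ -0.593115 +0.047253 = -0.545862;  D = +0.508805+0.197694i
d^2_{2,0}: single k=0 term ⇒ +0.167410;  D = +0.123494+0.113029i
Y_2^{m'}(θ=0.3257,φ=2.8718) and Σ D·Y over m':
  (+0.1235-0.1130i)·(+0.0339+0.0203i)  (-0.5088+0.1977i)·(-0.2257-0.0624i)  (+0.5899+0.0000i)·(+0.5339+0.0000i)  (+0.5088+0.1977i)·(+0.2257-0.0624i)  (+0.1235+0.1130i)·(+0.0339-0.0203i)
Y_2^0(R⁻¹ n̂) = +0.582325-0.000000i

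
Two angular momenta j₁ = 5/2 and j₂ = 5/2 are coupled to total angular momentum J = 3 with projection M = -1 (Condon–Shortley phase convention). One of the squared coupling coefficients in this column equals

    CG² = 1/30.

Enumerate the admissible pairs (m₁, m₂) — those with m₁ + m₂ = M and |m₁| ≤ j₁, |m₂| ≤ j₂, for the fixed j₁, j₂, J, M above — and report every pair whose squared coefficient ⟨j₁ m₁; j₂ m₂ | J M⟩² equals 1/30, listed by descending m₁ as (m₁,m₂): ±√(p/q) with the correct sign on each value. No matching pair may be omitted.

(1/2,-3/2): +√(1/30); (-3/2,1/2): +√(1/30)

Admissible pairs with m₁+m₂ = M = -1: (-5/2,3/2), (-3/2,1/2), (-1/2,-1/2), (1/2,-3/2), (3/2,-5/2)
  (m₁,m₂)=(3/2,-5/2): CG² = 1/3, CG = +√(1/3)
  (m₁,m₂)=(1/2,-3/2): CG² = 1/30, CG = +√(1/30)   ← matches the target
  (m₁,m₂)=(-1/2,-1/2): CG² = 4/15, CG = −√(4/15)
  (m₁,m₂)=(-3/2,1/2): CG² = 1/30, CG = +√(1/30)   ← matches the target
  (m₁,m₂)=(-5/2,3/2): CG² = 1/3, CG = +√(1/3)
Pairs with CG² = 1/30: (1/2,-3/2): +√(1/30); (-3/2,1/2): +√(1/30)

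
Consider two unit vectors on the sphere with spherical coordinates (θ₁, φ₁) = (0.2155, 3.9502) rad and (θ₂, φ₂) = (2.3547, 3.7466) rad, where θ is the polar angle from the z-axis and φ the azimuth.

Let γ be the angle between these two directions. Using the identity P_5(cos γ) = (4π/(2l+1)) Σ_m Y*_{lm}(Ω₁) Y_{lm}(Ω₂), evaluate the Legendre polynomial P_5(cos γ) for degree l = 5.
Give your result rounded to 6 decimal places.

Term-by-term m-sum for l=5 (normalisation 4π/11 = 1.142397):
  m=-5: (+0.000129+0.000163i) × (+0.082101+0.009613i) = +0.000009+0.000015i  (running Σ = +0.000009+0.000015i)
  m=-4: (-0.002985-0.000278i) × (+0.195667+0.172155i) = -0.000536-0.000568i  (running Σ = -0.000527-0.000554i)
  m=-3: (+0.019369-0.016844i) × (+0.103578+0.415640i) = +0.009007+0.006306i  (running Σ = +0.008480+0.005752i)
  m=-2: (-0.006544+0.140868i) × (-0.104967+0.278209i) = -0.038504-0.016607i  (running Σ = -0.030024-0.010855i)
  m=-1: (-0.319858-0.335061i) × (+0.141857-0.098096i) = -0.078242-0.016154i  (running Σ = -0.108266-0.027009i)
  m=0: (+0.636469-0.000000i) × (+0.350058+0.000000i) = +0.222801+0.000000i  (running Σ = +0.114535-0.027009i)
  m=1: (+0.319858-0.335061i) × (-0.141857-0.098096i) = -0.078242+0.016154i  (running Σ = +0.036293-0.010855i)
  m=2: (-0.006544-0.140868i) × (-0.104967-0.278209i) = -0.038504+0.016607i  (running Σ = -0.002211+0.005752i)
  m=3: (-0.019369-0.016844i) × (-0.103578+0.415640i) = +0.009007-0.006306i  (running Σ = +0.006796-0.000554i)
  m=4: (-0.002985+0.000278i) × (+0.195667-0.172155i) = -0.000536+0.000568i  (running Σ = +0.006260+0.000015i)
  m=5: (-0.000129+0.000163i) × (-0.082101+0.009613i) = +0.000009-0.000015i  (running Σ = +0.006269+0.000000i)
Accumulated sum +0.006269+0.000000i; after 4π/(2l+1) scaling, +0.007162+0.000000i ⇒ P_5 = 0.007162

0.007162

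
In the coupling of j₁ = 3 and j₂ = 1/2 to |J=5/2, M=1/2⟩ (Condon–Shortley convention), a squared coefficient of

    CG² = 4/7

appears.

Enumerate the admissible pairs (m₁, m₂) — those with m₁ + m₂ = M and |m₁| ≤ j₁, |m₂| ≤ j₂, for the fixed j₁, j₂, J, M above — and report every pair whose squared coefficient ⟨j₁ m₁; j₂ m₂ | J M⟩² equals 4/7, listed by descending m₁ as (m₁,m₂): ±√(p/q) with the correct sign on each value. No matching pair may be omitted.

(1,-1/2): +√(4/7)

Admissible pairs with m₁+m₂ = M = 1/2: (0,1/2), (1,-1/2)
  (m₁,m₂)=(1,-1/2): CG² = 4/7, CG = +√(4/7)   ← matches the target
  (m₁,m₂)=(0,1/2): CG² = 3/7, CG = −√(3/7)
Pairs with CG² = 4/7: (1,-1/2): +√(4/7)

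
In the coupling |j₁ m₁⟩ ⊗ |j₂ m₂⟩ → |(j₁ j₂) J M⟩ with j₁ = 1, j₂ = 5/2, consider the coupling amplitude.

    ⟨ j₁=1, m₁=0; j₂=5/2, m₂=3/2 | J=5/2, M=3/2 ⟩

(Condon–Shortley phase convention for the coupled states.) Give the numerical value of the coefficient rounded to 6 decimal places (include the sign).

−√(9/35) ≈ -0.507093

√[6·1!1!4!/7! · 1!1!4!1!4!1!] = √(576/35)
  +(−1)^0/∏(0,1,1,4,0,0)! = 1/24  (running 1/24)
  +(−1)^1/∏(1,0,0,3,1,1)! = -1/6  (running -1/8)
⟨..|..⟩ = √(576/35)·(-1/8) = -0.507093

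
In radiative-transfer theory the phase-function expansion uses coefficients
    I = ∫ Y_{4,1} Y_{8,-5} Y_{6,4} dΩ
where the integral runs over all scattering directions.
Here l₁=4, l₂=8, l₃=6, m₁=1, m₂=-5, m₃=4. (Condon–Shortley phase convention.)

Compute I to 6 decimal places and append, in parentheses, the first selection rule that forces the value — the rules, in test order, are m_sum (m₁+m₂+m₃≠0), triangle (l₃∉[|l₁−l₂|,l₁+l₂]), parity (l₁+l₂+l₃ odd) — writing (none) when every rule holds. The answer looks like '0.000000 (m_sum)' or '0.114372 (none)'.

Checks pass: Σm=0; 18 even; l₃=6∈[4,12].
(2·4+1)(2·8+1)(2·6+1) = 1989
Δ: 6! 2! 10! / 19! → 1/23279256
sum: t=2:+1/1658880 t=3:−1/518400 t=4:+1/1658880 = -1/1382400
3j²(4 8 6; 0 0 0) = Δ·Π!·Σ² = 504/46189  (sign -1)
sum: t=1:−1/19353600 t=2:+1/17418240 t=3:−1/261273600 = 1/522547200
3j²(4 8 6; 1 -5 4) = Δ·Π!·Σ² = 5/162792  (sign +1)
combine: 4πI² = 1989·504/46189·5/162792 = 45/67507
take √, sign -1: I = -0.00728328
No selection rule forces the value: the integral is nonzero (none).

-0.007283 (none)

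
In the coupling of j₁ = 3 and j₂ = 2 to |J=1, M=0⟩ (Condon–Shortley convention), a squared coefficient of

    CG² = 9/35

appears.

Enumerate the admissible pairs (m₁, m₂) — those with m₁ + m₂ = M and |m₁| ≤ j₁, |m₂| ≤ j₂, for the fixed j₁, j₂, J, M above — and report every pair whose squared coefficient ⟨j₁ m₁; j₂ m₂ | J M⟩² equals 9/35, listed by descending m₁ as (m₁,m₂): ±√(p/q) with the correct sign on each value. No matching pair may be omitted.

Admissible pairs with m₁+m₂ = M = 0: (-2,2), (-1,1), (0,0), (1,-1), (2,-2)
  (m₁,m₂)=(2,-2): CG² = 1/7, CG = +√(1/7)
  (m₁,m₂)=(1,-1): CG² = 8/35, CG = −√(8/35)
  (m₁,m₂)=(0,0): CG² = 9/35, CG = +√(9/35)   ← matches the target
  (m₁,m₂)=(-1,1): CG² = 8/35, CG = −√(8/35)
  (m₁,m₂)=(-2,2): CG² = 1/7, CG = +√(1/7)
Pairs with CG² = 9/35: (0,0): +√(9/35)

(0,0): +√(9/35)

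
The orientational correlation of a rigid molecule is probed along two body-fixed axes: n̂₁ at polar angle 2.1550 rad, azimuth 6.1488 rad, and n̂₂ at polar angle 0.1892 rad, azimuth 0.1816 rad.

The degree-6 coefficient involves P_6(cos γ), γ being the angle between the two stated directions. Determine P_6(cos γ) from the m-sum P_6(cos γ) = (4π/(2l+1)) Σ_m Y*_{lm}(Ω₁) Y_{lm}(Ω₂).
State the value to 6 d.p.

0.284126

Term-by-term m-sum for l=6 (normalisation 4π/13 = 0.966644):
  m=-6: (0.112642, -0.117455) × (0.000010, -0.000019) = (-0.000001, -0.000003)  (running Σ = (-0.000001, -0.000003))
  m=-5: (-0.291719, 0.232032) × (0.000238, -0.000305) = (0.000001, 0.000144)  (running Σ = (0.000000, 0.000141))
  m=-4: (0.348102, -0.207501) × (0.003207, -0.002849) = (0.000525, -0.001657)  (running Σ = (0.000525, -0.001517))
  m=-3: (-0.066384, 0.028314) × (0.027703, -0.016787) = (-0.001364, 0.001899)  (running Σ = (-0.000838, 0.000382))
  m=-2: (-0.310659, 0.085566) × (0.154462, -0.058705) = (-0.042962, 0.031454)  (running Σ = (-0.043800, 0.031836))
  m=-1: (0.201382, -0.027227) × (0.506562, -0.093016) = (0.099480, -0.032524)  (running Σ = (0.055680, -0.000688))
  m=0: (0.272997, -0.000000) × (0.668767, 0.000000) = (0.182571, 0.000000)  (running Σ = (0.238251, -0.000688))
  m=1: (-0.201382, -0.027227) × (-0.506562, -0.093016) = (0.099480, 0.032524)  (running Σ = (0.337730, 0.031836))
  m=2: (-0.310659, -0.085566) × (0.154462, 0.058705) = (-0.042962, -0.031454)  (running Σ = (0.294768, 0.000382))
  m=3: (0.066384, 0.028314) × (-0.027703, -0.016787) = (-0.001364, -0.001899)  (running Σ = (0.293405, -0.001517))
  m=4: (0.348102, 0.207501) × (0.003207, 0.002849) = (0.000525, 0.001657)  (running Σ = (0.293930, 0.000141))
  m=5: (0.291719, 0.232032) × (-0.000238, -0.000305) = (0.000001, -0.000144)  (running Σ = (0.293931, -0.000003))
  m=6: (0.112642, 0.117455) × (0.000010, 0.000019) = (-0.000001, 0.000003)  (running Σ = (0.293930, -0.000000))
Accumulated sum (0.293930, -0.000000); after 4π/(2l+1) scaling, (0.284126, -0.000000) ⇒ P_6 = 0.284126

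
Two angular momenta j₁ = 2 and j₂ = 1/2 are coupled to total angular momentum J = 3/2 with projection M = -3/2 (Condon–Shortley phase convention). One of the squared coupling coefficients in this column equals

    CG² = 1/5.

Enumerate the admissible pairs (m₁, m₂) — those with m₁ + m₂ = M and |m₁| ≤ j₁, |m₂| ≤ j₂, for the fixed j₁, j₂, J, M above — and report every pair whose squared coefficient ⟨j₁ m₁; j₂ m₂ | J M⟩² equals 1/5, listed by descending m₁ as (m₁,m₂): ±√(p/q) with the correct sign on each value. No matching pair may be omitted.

Admissible pairs with m₁+m₂ = M = -3/2: (-2,1/2), (-1,-1/2)
  (m₁,m₂)=(-1,-1/2): CG² = 1/5, CG = +√(1/5)   ← matches the target
  (m₁,m₂)=(-2,1/2): CG² = 4/5, CG = −√(4/5)
Pairs with CG² = 1/5: (-1,-1/2): +√(1/5)

(-1,-1/2): +√(1/5)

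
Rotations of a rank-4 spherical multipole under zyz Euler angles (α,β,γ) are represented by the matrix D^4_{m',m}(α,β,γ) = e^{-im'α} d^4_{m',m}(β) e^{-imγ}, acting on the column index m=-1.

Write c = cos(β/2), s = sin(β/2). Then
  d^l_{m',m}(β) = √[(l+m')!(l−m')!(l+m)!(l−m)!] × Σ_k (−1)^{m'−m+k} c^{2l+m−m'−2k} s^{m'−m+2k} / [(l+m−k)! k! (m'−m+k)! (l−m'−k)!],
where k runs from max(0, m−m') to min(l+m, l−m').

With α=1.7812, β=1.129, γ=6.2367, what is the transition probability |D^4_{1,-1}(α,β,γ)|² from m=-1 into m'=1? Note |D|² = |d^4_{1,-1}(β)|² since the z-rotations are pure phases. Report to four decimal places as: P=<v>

D^4_{1,-1}(1.7812,1.1290,6.2367) = e^{-i·1·1.7812}·d^4_{1,-1}(1.1290)·e^{-i·-1·6.2367}. Compute d first:
With c≡cos(β/2)=0.844856 and s≡sin(β/2)=0.534993, N=[120·6·6·120]^{1/2}=720.000000
Admissible k: 0..3 (factorial args all ≥0)
  k=0: (−1)^2·720.0000/(72)·0.8449^6·0.5350^2 = +1.040863
  k=1: (−1)^3·720.0000/(24)·0.8449^4·0.5350^4 = -1.252121
  k=2: (−1)^4·720.0000/(48)·0.8449^2·0.5350^6 = +0.251043
  k=3: (−1)^5·720.0000/(720)·0.8449^0·0.5350^8 = -0.006711
d^4_{1,-1}(1.1290) = +1.040863 -1.252121 +0.251043 -0.006711 = +0.033074
|D^4_{1,-1}|² = |d^4_{1,-1}(β)|² = (+0.033074)² = 0.001094 (the z-rotation phases have unit modulus)

P=0.0011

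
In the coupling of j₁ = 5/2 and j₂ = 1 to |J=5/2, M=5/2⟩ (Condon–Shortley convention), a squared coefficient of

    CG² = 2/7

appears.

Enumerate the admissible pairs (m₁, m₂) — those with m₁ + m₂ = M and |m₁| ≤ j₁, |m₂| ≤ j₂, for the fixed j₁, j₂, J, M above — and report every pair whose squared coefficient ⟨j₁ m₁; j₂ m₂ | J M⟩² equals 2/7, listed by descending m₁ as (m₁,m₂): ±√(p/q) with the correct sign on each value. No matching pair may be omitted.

(3/2,1): −√(2/7)

Admissible pairs with m₁+m₂ = M = 5/2: (3/2,1), (5/2,0)
  (m₁,m₂)=(5/2,0): CG² = 5/7, CG = +√(5/7)
  (m₁,m₂)=(3/2,1): CG² = 2/7, CG = −√(2/7)   ← matches the target
Pairs with CG² = 2/7: (3/2,1): −√(2/7)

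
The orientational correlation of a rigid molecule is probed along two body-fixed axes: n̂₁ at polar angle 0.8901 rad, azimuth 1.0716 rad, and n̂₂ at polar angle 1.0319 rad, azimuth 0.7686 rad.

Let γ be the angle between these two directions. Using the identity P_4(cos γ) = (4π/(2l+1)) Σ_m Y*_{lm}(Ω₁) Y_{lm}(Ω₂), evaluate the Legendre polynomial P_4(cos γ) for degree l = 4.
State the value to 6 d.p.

Addition theorem: P_4(cos γ) = (4π/9) Σ_m Y*_{lm}(Ω₁) Y_{lm}(Ω₂), m = −4…4:
  m=-4: Y*=-0.06670 - 0.14698j  Y=-0.23959 - 0.01612j  product 0.01361 + 0.03629j
  m=-3: Y*=-0.36872 - 0.02704j  Y=-0.27234 - 0.30127j  product 0.09227 + 0.11845j
  m=-2: Y*=-0.19396 + 0.30101j  Y=0.00698 - 0.20775j  product 0.06118 + 0.04240j
  m=-1: Y*=-0.02521 - 0.04623j  Y=-0.17323 + 0.16751j  product 0.01211 + 0.00379j
  m=+0: Y*=-0.35878 + 0.00000j  Y=-0.26164 + 0.00000j  product 0.09387 + 0.00000j
  m=+1: Y*=0.02521 - 0.04623j  Y=0.17323 + 0.16751j  product 0.01211 - 0.00379j
  m=+2: Y*=-0.19396 - 0.30101j  Y=0.00698 + 0.20775j  product 0.06118 - 0.04240j
  m=+3: Y*=0.36872 - 0.02704j  Y=0.27234 - 0.30127j  product 0.09227 - 0.11845j
  m=+4: Y*=-0.06670 + 0.14698j  Y=-0.23959 + 0.01612j  product 0.01361 - 0.03629j
Total Σ_m = 0.45221 - 0.00000j. Multiply by 1.396263: 0.63140 - 0.00000j. P_4(cos γ) = 0.631405

0.631405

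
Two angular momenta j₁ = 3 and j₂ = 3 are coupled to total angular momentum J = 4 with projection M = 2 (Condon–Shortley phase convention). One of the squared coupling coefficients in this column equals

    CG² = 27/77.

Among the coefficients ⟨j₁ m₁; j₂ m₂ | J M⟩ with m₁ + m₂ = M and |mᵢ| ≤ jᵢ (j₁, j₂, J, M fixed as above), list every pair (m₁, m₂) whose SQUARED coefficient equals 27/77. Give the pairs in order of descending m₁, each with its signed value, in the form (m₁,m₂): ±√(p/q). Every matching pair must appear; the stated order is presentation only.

(3,-1): +√(27/77); (-1,3): +√(27/77)

Admissible pairs with m₁+m₂ = M = 2: (-1,3), (0,2), (1,1), (2,0), (3,-1)
  (m₁,m₂)=(3,-1): CG² = 27/77, CG = +√(27/77)   ← matches the target
  (m₁,m₂)=(2,0): CG² = 3/154, CG = +√(3/154)
  (m₁,m₂)=(1,1): CG² = 20/77, CG = −√(20/77)
  (m₁,m₂)=(0,2): CG² = 3/154, CG = +√(3/154)
  (m₁,m₂)=(-1,3): CG² = 27/77, CG = +√(27/77)   ← matches the target
Pairs with CG² = 27/77: (3,-1): +√(27/77); (-1,3): +√(27/77)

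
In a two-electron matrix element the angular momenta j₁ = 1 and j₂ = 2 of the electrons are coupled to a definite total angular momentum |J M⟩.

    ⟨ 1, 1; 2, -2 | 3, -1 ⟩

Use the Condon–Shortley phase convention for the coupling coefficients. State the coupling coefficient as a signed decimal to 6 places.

+0.258199  (= +√(1/15))

triangle: 0!·2!·4!/7! = 48/5040
(j±m)!: 2!·0!·0!·4!·2!·4! = 2304
prefactor² = (2J+1)·Δ·N² = 768/5
  k=0: +1/(0!·0!·0!·0!·2!·4!) = 1/48
Σ = 1/48  ⇒  CG² = 768/5·(1/48)² = 1/15
CG = +√(1/15) = +0.258199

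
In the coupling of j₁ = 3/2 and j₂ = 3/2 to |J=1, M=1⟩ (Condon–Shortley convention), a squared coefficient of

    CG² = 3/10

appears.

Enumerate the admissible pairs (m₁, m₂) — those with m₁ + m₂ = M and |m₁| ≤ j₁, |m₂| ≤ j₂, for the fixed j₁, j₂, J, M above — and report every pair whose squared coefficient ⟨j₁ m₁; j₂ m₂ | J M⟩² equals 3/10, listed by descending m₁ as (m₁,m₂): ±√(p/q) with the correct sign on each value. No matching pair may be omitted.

(3/2,-1/2): +√(3/10); (-1/2,3/2): +√(3/10)

Admissible pairs with m₁+m₂ = M = 1: (-1/2,3/2), (1/2,1/2), (3/2,-1/2)
  (m₁,m₂)=(3/2,-1/2): CG² = 3/10, CG = +√(3/10)   ← matches the target
  (m₁,m₂)=(1/2,1/2): CG² = 2/5, CG = −√(2/5)
  (m₁,m₂)=(-1/2,3/2): CG² = 3/10, CG = +√(3/10)   ← matches the target
Pairs with CG² = 3/10: (3/2,-1/2): +√(3/10); (-1/2,3/2): +√(3/10)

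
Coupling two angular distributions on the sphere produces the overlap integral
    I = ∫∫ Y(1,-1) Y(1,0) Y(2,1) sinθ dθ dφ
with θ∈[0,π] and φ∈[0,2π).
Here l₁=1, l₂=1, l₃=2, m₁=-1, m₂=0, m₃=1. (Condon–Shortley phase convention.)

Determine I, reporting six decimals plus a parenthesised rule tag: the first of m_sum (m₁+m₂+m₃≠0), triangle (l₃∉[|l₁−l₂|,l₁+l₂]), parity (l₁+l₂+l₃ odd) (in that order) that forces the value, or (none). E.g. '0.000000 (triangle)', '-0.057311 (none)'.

-0.218510 (none)

Rules hold: Σm=0, L=4 even, 0≤2≤2.
N = 3·3·5 = 45
Δ = 0!·2!·2!/5! = 1/30
Racah Σ t=0..0: t=0:+1/1 = 1/1
⇒ 3j(1 1 2; 0 0 0)² = 2/15, sgn +1
Racah Σ t=0..0: t=0:+1/2 = 1/2
⇒ 3j(1 1 2; -1 0 1)² = 1/10, sgn -1
4πI² = N·(3j₀)²·(3jₘ)² = 3/5
I = -1·√(0.6/4π) = -0.21850969
No selection rule forces the value: the integral is nonzero (none).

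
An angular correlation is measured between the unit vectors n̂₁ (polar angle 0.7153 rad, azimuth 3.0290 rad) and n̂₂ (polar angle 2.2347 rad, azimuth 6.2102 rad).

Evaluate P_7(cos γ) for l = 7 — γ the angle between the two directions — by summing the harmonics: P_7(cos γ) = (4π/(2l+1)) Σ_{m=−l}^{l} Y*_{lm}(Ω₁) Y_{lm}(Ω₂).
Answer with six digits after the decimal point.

-0.539083

Summing Y*_{l m}(θ₁,φ₁)·Y_{l m}(θ₂,φ₂) over m ∈ [−7, 7]; prefactor 4π/(2·7+1) = 0.837758:
  m=-7: Y*=(-0.018403, 0.018505)  Y=(0.081995, 0.045961)  product (-0.002359, 0.000671)
  m=-6: Y*=(0.087711, -0.070286)  Y=(-0.249203, -0.116685)  product (-0.030059, 0.007281)
  m=-5: Y*=(-0.241286, 0.152272)  Y=(0.408855, 0.156198)  product (-0.122435, 0.024569)
  m=-4: Y*=(0.406773, -0.196680)  Y=(-0.322613, -0.096954)  product (-0.150299, 0.024013)
  m=-3: Y*=(-0.348286, 0.122332)  Y=(-0.076168, -0.016949)  product (0.028602, -0.003415)
  m=-2: Y*=(-0.061715, 0.014137)  Y=(0.363900, 0.053499)  product (-0.023214, 0.001843)
  m=-1: Y*=(0.392378, -0.044367)  Y=(-0.081339, -0.005947)  product (-0.032179, 0.001275)
  m=+0: Y*=(-0.059302, -0.000000)  Y=(-0.344130, 0.000000)  product (0.020408, 0.000000)
  m=+1: Y*=(-0.392378, -0.044367)  Y=(0.081339, -0.005947)  product (-0.032179, -0.001275)
  m=+2: Y*=(-0.061715, -0.014137)  Y=(0.363900, -0.053499)  product (-0.023214, -0.001843)
  m=+3: Y*=(0.348286, 0.122332)  Y=(0.076168, -0.016949)  product (0.028602, 0.003415)
  m=+4: Y*=(0.406773, 0.196680)  Y=(-0.322613, 0.096954)  product (-0.150299, -0.024013)
  m=+5: Y*=(0.241286, 0.152272)  Y=(-0.408855, 0.156198)  product (-0.122435, -0.024569)
  m=+6: Y*=(0.087711, 0.070286)  Y=(-0.249203, 0.116685)  product (-0.030059, -0.007281)
  m=+7: Y*=(0.018403, 0.018505)  Y=(-0.081995, 0.045961)  product (-0.002359, -0.000671)
Σ over m = (-0.643483, -0.000000); ×(4π/15) → (-0.539083, -0.000000). Real part: -0.539083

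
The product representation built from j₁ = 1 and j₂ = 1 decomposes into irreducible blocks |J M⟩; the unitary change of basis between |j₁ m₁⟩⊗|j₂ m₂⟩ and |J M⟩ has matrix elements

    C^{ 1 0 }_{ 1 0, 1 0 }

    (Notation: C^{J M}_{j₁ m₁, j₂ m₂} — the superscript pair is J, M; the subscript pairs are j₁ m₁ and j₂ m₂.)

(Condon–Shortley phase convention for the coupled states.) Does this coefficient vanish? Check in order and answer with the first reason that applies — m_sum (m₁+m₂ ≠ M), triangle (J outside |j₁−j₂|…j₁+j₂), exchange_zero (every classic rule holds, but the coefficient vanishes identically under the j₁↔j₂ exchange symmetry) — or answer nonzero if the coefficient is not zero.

m-sum: m₁+m₂ = 0+0 = 0, M = 0  ✓
triangle: |j₁−j₂| = 0 ≤ J = 1 ≤ j₁+j₂ = 2  ✓
exchange: j₁=j₂ and m₁=m₂, and (−1)^(j₁+j₂−J) = (−1)^1 = −1 forces ⟨j₁m₁;j₂m₂|JM⟩ = −⟨j₂m₂;j₁m₁|JM⟩ = −⟨j₁m₁;j₂m₂|JM⟩ ⇒ the coefficient vanishes identically
Racah sum check: Σ_k collapses to 0 ⇒ CG = 0

exchange_zero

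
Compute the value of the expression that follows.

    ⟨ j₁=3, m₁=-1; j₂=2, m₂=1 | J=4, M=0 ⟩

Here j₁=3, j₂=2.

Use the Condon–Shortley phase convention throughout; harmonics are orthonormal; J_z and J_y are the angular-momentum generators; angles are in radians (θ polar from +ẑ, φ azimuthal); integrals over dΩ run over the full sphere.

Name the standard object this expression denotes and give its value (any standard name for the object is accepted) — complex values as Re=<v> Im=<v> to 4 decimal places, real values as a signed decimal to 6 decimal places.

This is a Clebsch–Gordan (vector-coupling) coefficient.
triangle: 1!×5!×3!/10! = 720/3628800
(j±m)!: 2!×4!×3!×1!×4!×4! = 165888
prefactor² = (2J+1)×Δ×N² = 10368/35
  k=0: +1/(0!×1!×4!×3!×1!×0!) = 1/144
  k=1: −1/(1!×0!×3!×2!×2!×1!) = -1/24
Σ = -5/144  ⇒  CG² = 10368/35×(-5/144)² = 5/14
CG = −√(5/14) = -0.597614

Clebsch–Gordan coefficient, −√(5/14) ≈ -0.597614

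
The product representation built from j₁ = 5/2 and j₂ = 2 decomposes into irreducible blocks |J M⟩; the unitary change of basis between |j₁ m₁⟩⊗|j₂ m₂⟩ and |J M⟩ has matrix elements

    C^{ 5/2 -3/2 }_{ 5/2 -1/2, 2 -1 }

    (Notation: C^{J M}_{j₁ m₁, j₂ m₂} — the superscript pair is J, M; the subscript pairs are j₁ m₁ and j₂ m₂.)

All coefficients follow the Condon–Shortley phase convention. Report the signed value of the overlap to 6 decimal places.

triangle: 2!*3!*2!/8! = 24/40320
(j±m)!: 2!*3!*1!*3!*1!*4! = 1728
prefactor² = (2J+1)*Δ*N² = 216/35
  k=0: +1/(0!*2!*3!*1!*0!*1!) = 1/12
  k=1: −1/(1!*1!*2!*0!*1!*2!) = -1/4
Σ = -1/6  ⇒  CG² = 216/35*(-1/6)² = 6/35
CG = −√(6/35) = -0.414039

-0.414039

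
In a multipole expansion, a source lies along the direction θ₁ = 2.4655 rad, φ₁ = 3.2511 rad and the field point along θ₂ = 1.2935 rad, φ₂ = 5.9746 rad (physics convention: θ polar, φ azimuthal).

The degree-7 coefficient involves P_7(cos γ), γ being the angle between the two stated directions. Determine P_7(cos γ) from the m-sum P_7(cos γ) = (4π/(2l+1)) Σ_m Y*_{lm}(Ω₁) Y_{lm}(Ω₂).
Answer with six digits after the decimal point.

0.090159

Addition theorem: P_7(cos γ) = (4π/15) Σ_m Y*_{lm}(Ω₁) Y_{lm}(Ω₂), m = −7…7:
  term(m=-7) = (0.006987, -0.001525)   from Y*(Ω₁)=(-0.013531, -0.013030), Y(Ω₂)=(-0.211591, 0.316496)
  term(m=-6) = (0.028641, -0.021016)   from Y*(Ω₁)=(-0.069374, -0.053514), Y(Ω₂)=(-0.112328, 0.389581)
  term(m=-5) = (-0.000939, 0.001642)   from Y*(Ω₁)=(-0.207685, -0.126630), Y(Ω₂)=(-0.000217, -0.007773)
  term(m=-4) = (-0.015216, 0.149290)   from Y*(Ω₁)=(-0.390218, -0.182769), Y(Ω₂)=(-0.114974, -0.328730)
  term(m=-3) = (0.014982, 0.045741)   from Y*(Ω₁)=(-0.404907, -0.138023), Y(Ω₂)=(-0.067647, -0.089908)
  term(m=-2) = (-0.009689, -0.010727)   from Y*(Ω₁)=(-0.047107, -0.010485), Y(Ω₂)=(0.244263, 0.173341)
  term(m=-1) = (0.053556, 0.023794)   from Y*(Ω₁)=(0.376621, 0.041408), Y(Ω₂)=(0.147366, 0.046976)
  term(m=+0) = (-0.049022, 0.000000)   from Y*(Ω₁)=(0.173619, -0.000000), Y(Ω₂)=(-0.282356, 0.000000)
  term(m=+1) = (0.053556, -0.023794)   from Y*(Ω₁)=(-0.376621, 0.041408), Y(Ω₂)=(-0.147366, 0.046976)
  term(m=+2) = (-0.009689, 0.010727)   from Y*(Ω₁)=(-0.047107, 0.010485), Y(Ω₂)=(0.244263, -0.173341)
  term(m=+3) = (0.014982, -0.045741)   from Y*(Ω₁)=(0.404907, -0.138023), Y(Ω₂)=(0.067647, -0.089908)
  term(m=+4) = (-0.015216, -0.149290)   from Y*(Ω₁)=(-0.390218, 0.182769), Y(Ω₂)=(-0.114974, 0.328730)
  term(m=+5) = (-0.000939, -0.001642)   from Y*(Ω₁)=(0.207685, -0.126630), Y(Ω₂)=(0.000217, -0.007773)
  term(m=+6) = (0.028641, 0.021016)   from Y*(Ω₁)=(-0.069374, 0.053514), Y(Ω₂)=(-0.112328, -0.389581)
  term(m=+7) = (0.006987, 0.001525)   from Y*(Ω₁)=(0.013531, -0.013030), Y(Ω₂)=(0.211591, 0.316496)
Accumulated sum (0.107619, -0.000000); after 4π/(2l+1) scaling, (0.090159, -0.000000) ⇒ P_7 = 0.090159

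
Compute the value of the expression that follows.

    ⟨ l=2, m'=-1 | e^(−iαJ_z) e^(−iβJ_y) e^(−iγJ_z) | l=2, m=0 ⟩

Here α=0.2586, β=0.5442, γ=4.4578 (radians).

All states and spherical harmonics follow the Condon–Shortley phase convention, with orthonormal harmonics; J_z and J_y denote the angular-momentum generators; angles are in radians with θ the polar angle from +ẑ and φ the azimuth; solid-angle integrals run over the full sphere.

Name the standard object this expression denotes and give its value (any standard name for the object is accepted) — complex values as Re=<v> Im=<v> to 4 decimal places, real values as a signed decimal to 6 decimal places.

Wigner D-matrix element, Re=0.5245 Im=0.1387

This is a Wigner D-matrix element — the rotation-matrix element ⟨l m'| R(α,β,γ) |l m⟩ in the angular-momentum basis.
D^2_{-1,0}(0.2586,0.5442,4.4578) = e^{-i·-1·0.2586}·d^2_{-1,0}(0.5442)·e^{-i·0·4.4578}. Compute d first:
With c≡cos(β/2)=0.963209 and s≡sin(β/2)=0.268755, N=[1·6·2·2]^{1/2}=4.898979
Admissible k: 1..2 (factorial args all ≥0)
  k=1: (−1)^0·4.8990/(2)·0.9632^3·0.2688^1 = +0.588292
  k=2: (−1)^1·4.8990/(2)·0.9632^1·0.2688^3 = -0.045800
d^2_{-1,0}(0.5442) = +0.588292 -0.045800 = +0.542492
Phases: e^{-i·(-1)·0.2586}=+0.966749+0.255727i, e^{-i·(0)·4.4578}=+1.000000+0.000000i ⇒ D=+0.524454+0.138730i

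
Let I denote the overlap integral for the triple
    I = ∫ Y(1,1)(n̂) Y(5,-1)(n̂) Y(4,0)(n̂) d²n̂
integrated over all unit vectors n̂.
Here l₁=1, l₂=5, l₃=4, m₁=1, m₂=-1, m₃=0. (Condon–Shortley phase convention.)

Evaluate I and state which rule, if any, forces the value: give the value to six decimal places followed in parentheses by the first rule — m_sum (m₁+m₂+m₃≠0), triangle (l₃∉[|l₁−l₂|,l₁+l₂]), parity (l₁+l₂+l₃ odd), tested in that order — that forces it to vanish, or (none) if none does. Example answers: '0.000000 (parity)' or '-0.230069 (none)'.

-0.190188 (none)

m-sum 0 ✓  L=10 even ✓  4≤4≤6 ✓
Π(2lᵢ+1) = 3×11×9 = 297
triangle coeff Δ(1,5,4) = 1/495
Σ_t [1,1]: t=1:−1/576 = -1/576
(3j)²=5/99 [(1 5 4; 0 0 0)], sign=-1
Σ_t [0,0]: t=0:+1/1152 = 1/1152
(3j)²=1/33 [(1 5 4; 1 -1 0)], sign=+1
⇒ 4πI² = 5/11
I = (-1)√(5/11/(4π)) = -0.19018827
No selection rule forces the value: the integral is nonzero (none).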